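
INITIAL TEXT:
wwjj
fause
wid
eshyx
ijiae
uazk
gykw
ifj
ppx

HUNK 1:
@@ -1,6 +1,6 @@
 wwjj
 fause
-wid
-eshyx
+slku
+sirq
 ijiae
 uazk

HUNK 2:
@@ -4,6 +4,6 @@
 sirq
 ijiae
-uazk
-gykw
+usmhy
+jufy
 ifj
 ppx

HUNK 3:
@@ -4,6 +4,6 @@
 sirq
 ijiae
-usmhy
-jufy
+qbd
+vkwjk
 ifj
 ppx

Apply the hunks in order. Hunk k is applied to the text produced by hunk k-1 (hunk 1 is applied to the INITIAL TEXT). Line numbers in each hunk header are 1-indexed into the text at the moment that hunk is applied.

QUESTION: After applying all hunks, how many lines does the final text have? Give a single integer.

Hunk 1: at line 1 remove [wid,eshyx] add [slku,sirq] -> 9 lines: wwjj fause slku sirq ijiae uazk gykw ifj ppx
Hunk 2: at line 4 remove [uazk,gykw] add [usmhy,jufy] -> 9 lines: wwjj fause slku sirq ijiae usmhy jufy ifj ppx
Hunk 3: at line 4 remove [usmhy,jufy] add [qbd,vkwjk] -> 9 lines: wwjj fause slku sirq ijiae qbd vkwjk ifj ppx
Final line count: 9

Answer: 9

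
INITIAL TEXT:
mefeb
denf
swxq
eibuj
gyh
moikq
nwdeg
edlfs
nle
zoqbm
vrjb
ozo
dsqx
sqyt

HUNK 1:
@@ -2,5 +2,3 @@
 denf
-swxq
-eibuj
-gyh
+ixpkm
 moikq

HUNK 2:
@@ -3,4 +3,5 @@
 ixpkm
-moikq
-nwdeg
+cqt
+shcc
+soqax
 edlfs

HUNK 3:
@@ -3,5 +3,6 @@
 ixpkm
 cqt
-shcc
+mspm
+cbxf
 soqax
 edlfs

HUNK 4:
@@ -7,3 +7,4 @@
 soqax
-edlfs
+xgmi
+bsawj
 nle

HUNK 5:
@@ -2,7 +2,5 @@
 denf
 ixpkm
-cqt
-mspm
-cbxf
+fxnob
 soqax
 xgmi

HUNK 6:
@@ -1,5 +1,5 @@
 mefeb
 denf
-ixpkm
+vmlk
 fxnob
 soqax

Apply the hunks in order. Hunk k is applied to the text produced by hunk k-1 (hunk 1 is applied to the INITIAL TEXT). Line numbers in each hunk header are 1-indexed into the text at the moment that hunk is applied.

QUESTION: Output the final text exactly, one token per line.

Hunk 1: at line 2 remove [swxq,eibuj,gyh] add [ixpkm] -> 12 lines: mefeb denf ixpkm moikq nwdeg edlfs nle zoqbm vrjb ozo dsqx sqyt
Hunk 2: at line 3 remove [moikq,nwdeg] add [cqt,shcc,soqax] -> 13 lines: mefeb denf ixpkm cqt shcc soqax edlfs nle zoqbm vrjb ozo dsqx sqyt
Hunk 3: at line 3 remove [shcc] add [mspm,cbxf] -> 14 lines: mefeb denf ixpkm cqt mspm cbxf soqax edlfs nle zoqbm vrjb ozo dsqx sqyt
Hunk 4: at line 7 remove [edlfs] add [xgmi,bsawj] -> 15 lines: mefeb denf ixpkm cqt mspm cbxf soqax xgmi bsawj nle zoqbm vrjb ozo dsqx sqyt
Hunk 5: at line 2 remove [cqt,mspm,cbxf] add [fxnob] -> 13 lines: mefeb denf ixpkm fxnob soqax xgmi bsawj nle zoqbm vrjb ozo dsqx sqyt
Hunk 6: at line 1 remove [ixpkm] add [vmlk] -> 13 lines: mefeb denf vmlk fxnob soqax xgmi bsawj nle zoqbm vrjb ozo dsqx sqyt

Answer: mefeb
denf
vmlk
fxnob
soqax
xgmi
bsawj
nle
zoqbm
vrjb
ozo
dsqx
sqyt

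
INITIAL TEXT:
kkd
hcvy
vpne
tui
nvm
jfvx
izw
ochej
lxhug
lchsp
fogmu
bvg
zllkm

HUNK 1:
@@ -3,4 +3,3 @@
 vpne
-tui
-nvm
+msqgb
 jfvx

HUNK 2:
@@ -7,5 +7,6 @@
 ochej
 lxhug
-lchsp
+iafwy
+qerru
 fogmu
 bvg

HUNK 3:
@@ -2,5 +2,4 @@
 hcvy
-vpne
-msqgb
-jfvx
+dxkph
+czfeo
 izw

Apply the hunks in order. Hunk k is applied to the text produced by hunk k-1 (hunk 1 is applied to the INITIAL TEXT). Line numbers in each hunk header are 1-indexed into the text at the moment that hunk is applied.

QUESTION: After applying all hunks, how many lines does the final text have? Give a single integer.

Hunk 1: at line 3 remove [tui,nvm] add [msqgb] -> 12 lines: kkd hcvy vpne msqgb jfvx izw ochej lxhug lchsp fogmu bvg zllkm
Hunk 2: at line 7 remove [lchsp] add [iafwy,qerru] -> 13 lines: kkd hcvy vpne msqgb jfvx izw ochej lxhug iafwy qerru fogmu bvg zllkm
Hunk 3: at line 2 remove [vpne,msqgb,jfvx] add [dxkph,czfeo] -> 12 lines: kkd hcvy dxkph czfeo izw ochej lxhug iafwy qerru fogmu bvg zllkm
Final line count: 12

Answer: 12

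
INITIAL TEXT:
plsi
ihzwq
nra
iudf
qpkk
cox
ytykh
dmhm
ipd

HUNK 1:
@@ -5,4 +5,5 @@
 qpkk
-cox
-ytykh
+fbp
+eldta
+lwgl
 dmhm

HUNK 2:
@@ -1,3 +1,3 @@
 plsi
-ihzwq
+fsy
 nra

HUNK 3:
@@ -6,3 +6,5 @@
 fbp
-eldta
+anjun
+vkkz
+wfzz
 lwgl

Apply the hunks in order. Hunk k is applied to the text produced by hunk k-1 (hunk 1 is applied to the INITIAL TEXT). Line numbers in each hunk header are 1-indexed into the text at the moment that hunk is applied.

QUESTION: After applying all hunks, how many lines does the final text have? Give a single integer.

Hunk 1: at line 5 remove [cox,ytykh] add [fbp,eldta,lwgl] -> 10 lines: plsi ihzwq nra iudf qpkk fbp eldta lwgl dmhm ipd
Hunk 2: at line 1 remove [ihzwq] add [fsy] -> 10 lines: plsi fsy nra iudf qpkk fbp eldta lwgl dmhm ipd
Hunk 3: at line 6 remove [eldta] add [anjun,vkkz,wfzz] -> 12 lines: plsi fsy nra iudf qpkk fbp anjun vkkz wfzz lwgl dmhm ipd
Final line count: 12

Answer: 12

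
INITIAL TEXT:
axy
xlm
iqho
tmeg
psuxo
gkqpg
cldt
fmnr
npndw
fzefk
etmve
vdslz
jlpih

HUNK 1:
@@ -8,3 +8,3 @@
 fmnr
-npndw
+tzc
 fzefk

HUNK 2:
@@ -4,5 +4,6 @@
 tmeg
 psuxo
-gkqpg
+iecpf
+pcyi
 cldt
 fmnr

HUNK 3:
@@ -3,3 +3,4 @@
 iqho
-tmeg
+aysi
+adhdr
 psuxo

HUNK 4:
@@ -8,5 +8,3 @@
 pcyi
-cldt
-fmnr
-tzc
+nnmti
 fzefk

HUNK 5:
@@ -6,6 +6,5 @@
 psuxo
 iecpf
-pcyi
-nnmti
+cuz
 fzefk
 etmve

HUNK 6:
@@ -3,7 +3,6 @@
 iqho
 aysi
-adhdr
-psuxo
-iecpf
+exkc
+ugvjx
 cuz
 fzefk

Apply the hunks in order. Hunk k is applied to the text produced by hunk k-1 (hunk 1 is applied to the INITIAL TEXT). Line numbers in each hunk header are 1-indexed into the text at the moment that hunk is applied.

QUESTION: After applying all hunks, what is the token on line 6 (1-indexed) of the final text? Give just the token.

Answer: ugvjx

Derivation:
Hunk 1: at line 8 remove [npndw] add [tzc] -> 13 lines: axy xlm iqho tmeg psuxo gkqpg cldt fmnr tzc fzefk etmve vdslz jlpih
Hunk 2: at line 4 remove [gkqpg] add [iecpf,pcyi] -> 14 lines: axy xlm iqho tmeg psuxo iecpf pcyi cldt fmnr tzc fzefk etmve vdslz jlpih
Hunk 3: at line 3 remove [tmeg] add [aysi,adhdr] -> 15 lines: axy xlm iqho aysi adhdr psuxo iecpf pcyi cldt fmnr tzc fzefk etmve vdslz jlpih
Hunk 4: at line 8 remove [cldt,fmnr,tzc] add [nnmti] -> 13 lines: axy xlm iqho aysi adhdr psuxo iecpf pcyi nnmti fzefk etmve vdslz jlpih
Hunk 5: at line 6 remove [pcyi,nnmti] add [cuz] -> 12 lines: axy xlm iqho aysi adhdr psuxo iecpf cuz fzefk etmve vdslz jlpih
Hunk 6: at line 3 remove [adhdr,psuxo,iecpf] add [exkc,ugvjx] -> 11 lines: axy xlm iqho aysi exkc ugvjx cuz fzefk etmve vdslz jlpih
Final line 6: ugvjx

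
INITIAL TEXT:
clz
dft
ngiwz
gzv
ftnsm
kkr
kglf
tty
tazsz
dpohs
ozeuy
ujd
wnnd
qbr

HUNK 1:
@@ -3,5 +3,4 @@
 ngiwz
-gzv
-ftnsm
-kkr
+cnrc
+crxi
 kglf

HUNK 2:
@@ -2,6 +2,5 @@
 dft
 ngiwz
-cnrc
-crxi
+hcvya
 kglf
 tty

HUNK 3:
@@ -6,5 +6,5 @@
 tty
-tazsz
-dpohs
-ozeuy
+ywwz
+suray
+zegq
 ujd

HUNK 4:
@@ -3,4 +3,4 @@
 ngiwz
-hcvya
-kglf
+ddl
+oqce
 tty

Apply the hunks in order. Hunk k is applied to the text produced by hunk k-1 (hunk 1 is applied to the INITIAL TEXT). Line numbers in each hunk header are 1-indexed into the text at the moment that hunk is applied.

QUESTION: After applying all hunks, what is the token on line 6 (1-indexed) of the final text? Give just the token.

Answer: tty

Derivation:
Hunk 1: at line 3 remove [gzv,ftnsm,kkr] add [cnrc,crxi] -> 13 lines: clz dft ngiwz cnrc crxi kglf tty tazsz dpohs ozeuy ujd wnnd qbr
Hunk 2: at line 2 remove [cnrc,crxi] add [hcvya] -> 12 lines: clz dft ngiwz hcvya kglf tty tazsz dpohs ozeuy ujd wnnd qbr
Hunk 3: at line 6 remove [tazsz,dpohs,ozeuy] add [ywwz,suray,zegq] -> 12 lines: clz dft ngiwz hcvya kglf tty ywwz suray zegq ujd wnnd qbr
Hunk 4: at line 3 remove [hcvya,kglf] add [ddl,oqce] -> 12 lines: clz dft ngiwz ddl oqce tty ywwz suray zegq ujd wnnd qbr
Final line 6: tty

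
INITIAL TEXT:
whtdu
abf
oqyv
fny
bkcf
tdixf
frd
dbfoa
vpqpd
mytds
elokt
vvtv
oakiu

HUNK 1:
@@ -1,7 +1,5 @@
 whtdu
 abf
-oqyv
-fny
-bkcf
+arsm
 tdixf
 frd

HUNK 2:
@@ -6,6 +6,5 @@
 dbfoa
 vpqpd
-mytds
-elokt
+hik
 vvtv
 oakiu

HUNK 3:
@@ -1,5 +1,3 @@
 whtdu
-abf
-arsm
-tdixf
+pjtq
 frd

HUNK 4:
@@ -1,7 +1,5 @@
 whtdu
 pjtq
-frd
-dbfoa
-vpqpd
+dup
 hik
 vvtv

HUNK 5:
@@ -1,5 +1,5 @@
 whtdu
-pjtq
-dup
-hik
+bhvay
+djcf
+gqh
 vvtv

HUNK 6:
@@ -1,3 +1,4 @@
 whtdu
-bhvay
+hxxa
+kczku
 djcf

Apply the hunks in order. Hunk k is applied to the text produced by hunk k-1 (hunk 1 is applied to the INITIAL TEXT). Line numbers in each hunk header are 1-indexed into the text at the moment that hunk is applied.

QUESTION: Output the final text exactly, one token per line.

Answer: whtdu
hxxa
kczku
djcf
gqh
vvtv
oakiu

Derivation:
Hunk 1: at line 1 remove [oqyv,fny,bkcf] add [arsm] -> 11 lines: whtdu abf arsm tdixf frd dbfoa vpqpd mytds elokt vvtv oakiu
Hunk 2: at line 6 remove [mytds,elokt] add [hik] -> 10 lines: whtdu abf arsm tdixf frd dbfoa vpqpd hik vvtv oakiu
Hunk 3: at line 1 remove [abf,arsm,tdixf] add [pjtq] -> 8 lines: whtdu pjtq frd dbfoa vpqpd hik vvtv oakiu
Hunk 4: at line 1 remove [frd,dbfoa,vpqpd] add [dup] -> 6 lines: whtdu pjtq dup hik vvtv oakiu
Hunk 5: at line 1 remove [pjtq,dup,hik] add [bhvay,djcf,gqh] -> 6 lines: whtdu bhvay djcf gqh vvtv oakiu
Hunk 6: at line 1 remove [bhvay] add [hxxa,kczku] -> 7 lines: whtdu hxxa kczku djcf gqh vvtv oakiu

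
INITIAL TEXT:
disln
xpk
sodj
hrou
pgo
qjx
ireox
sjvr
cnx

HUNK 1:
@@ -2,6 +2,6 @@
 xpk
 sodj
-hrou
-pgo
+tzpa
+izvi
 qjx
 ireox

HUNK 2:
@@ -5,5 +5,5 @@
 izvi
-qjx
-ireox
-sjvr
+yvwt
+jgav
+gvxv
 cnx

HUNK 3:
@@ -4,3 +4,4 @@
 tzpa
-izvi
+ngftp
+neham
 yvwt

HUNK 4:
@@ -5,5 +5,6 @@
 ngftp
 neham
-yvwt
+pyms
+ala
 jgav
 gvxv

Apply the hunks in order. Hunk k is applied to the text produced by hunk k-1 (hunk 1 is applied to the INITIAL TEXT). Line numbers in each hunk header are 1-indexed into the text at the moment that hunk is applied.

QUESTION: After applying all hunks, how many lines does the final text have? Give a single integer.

Answer: 11

Derivation:
Hunk 1: at line 2 remove [hrou,pgo] add [tzpa,izvi] -> 9 lines: disln xpk sodj tzpa izvi qjx ireox sjvr cnx
Hunk 2: at line 5 remove [qjx,ireox,sjvr] add [yvwt,jgav,gvxv] -> 9 lines: disln xpk sodj tzpa izvi yvwt jgav gvxv cnx
Hunk 3: at line 4 remove [izvi] add [ngftp,neham] -> 10 lines: disln xpk sodj tzpa ngftp neham yvwt jgav gvxv cnx
Hunk 4: at line 5 remove [yvwt] add [pyms,ala] -> 11 lines: disln xpk sodj tzpa ngftp neham pyms ala jgav gvxv cnx
Final line count: 11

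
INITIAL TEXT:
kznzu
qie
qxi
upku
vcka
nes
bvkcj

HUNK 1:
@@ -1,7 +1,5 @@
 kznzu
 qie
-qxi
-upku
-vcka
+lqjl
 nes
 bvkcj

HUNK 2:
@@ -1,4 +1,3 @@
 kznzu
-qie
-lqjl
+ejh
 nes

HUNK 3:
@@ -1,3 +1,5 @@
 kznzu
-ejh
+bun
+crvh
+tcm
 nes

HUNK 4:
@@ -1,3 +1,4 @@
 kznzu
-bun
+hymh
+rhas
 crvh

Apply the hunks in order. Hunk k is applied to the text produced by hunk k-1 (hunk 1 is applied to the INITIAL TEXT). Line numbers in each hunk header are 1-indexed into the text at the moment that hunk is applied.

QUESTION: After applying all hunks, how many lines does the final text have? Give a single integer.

Hunk 1: at line 1 remove [qxi,upku,vcka] add [lqjl] -> 5 lines: kznzu qie lqjl nes bvkcj
Hunk 2: at line 1 remove [qie,lqjl] add [ejh] -> 4 lines: kznzu ejh nes bvkcj
Hunk 3: at line 1 remove [ejh] add [bun,crvh,tcm] -> 6 lines: kznzu bun crvh tcm nes bvkcj
Hunk 4: at line 1 remove [bun] add [hymh,rhas] -> 7 lines: kznzu hymh rhas crvh tcm nes bvkcj
Final line count: 7

Answer: 7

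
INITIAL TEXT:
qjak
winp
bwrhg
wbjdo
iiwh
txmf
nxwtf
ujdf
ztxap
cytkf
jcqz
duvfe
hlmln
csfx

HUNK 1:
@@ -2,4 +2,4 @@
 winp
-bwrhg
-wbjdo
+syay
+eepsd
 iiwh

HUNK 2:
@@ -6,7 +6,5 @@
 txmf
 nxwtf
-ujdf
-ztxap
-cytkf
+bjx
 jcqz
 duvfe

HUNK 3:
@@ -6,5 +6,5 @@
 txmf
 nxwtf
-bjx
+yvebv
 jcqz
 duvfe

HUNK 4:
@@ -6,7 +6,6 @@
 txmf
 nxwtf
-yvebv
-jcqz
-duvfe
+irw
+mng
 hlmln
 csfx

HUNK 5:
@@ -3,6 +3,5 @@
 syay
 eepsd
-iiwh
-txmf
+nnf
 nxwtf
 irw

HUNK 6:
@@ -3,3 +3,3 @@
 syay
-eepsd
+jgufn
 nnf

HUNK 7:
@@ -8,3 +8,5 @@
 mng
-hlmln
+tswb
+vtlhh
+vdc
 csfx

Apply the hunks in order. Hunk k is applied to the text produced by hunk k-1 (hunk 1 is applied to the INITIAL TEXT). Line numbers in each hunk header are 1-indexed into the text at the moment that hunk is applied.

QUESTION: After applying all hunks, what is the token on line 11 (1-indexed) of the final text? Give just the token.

Answer: vdc

Derivation:
Hunk 1: at line 2 remove [bwrhg,wbjdo] add [syay,eepsd] -> 14 lines: qjak winp syay eepsd iiwh txmf nxwtf ujdf ztxap cytkf jcqz duvfe hlmln csfx
Hunk 2: at line 6 remove [ujdf,ztxap,cytkf] add [bjx] -> 12 lines: qjak winp syay eepsd iiwh txmf nxwtf bjx jcqz duvfe hlmln csfx
Hunk 3: at line 6 remove [bjx] add [yvebv] -> 12 lines: qjak winp syay eepsd iiwh txmf nxwtf yvebv jcqz duvfe hlmln csfx
Hunk 4: at line 6 remove [yvebv,jcqz,duvfe] add [irw,mng] -> 11 lines: qjak winp syay eepsd iiwh txmf nxwtf irw mng hlmln csfx
Hunk 5: at line 3 remove [iiwh,txmf] add [nnf] -> 10 lines: qjak winp syay eepsd nnf nxwtf irw mng hlmln csfx
Hunk 6: at line 3 remove [eepsd] add [jgufn] -> 10 lines: qjak winp syay jgufn nnf nxwtf irw mng hlmln csfx
Hunk 7: at line 8 remove [hlmln] add [tswb,vtlhh,vdc] -> 12 lines: qjak winp syay jgufn nnf nxwtf irw mng tswb vtlhh vdc csfx
Final line 11: vdc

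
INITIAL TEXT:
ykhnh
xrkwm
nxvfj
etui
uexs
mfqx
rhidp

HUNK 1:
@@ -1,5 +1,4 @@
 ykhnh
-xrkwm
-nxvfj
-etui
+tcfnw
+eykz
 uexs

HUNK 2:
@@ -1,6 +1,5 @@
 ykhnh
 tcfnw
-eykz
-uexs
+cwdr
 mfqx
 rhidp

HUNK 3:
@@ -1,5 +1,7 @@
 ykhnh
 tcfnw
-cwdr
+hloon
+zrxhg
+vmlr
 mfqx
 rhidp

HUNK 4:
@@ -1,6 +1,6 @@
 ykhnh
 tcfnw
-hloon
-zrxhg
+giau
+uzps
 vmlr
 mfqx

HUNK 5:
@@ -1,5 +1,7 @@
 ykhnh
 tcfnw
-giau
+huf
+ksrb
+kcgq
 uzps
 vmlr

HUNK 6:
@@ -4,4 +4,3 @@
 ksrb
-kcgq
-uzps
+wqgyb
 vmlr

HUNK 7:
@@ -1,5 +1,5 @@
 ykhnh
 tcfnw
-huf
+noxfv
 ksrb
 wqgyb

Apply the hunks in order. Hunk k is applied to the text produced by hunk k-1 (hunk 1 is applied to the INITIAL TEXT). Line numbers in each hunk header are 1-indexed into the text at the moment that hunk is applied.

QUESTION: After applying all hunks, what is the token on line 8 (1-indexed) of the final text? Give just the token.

Hunk 1: at line 1 remove [xrkwm,nxvfj,etui] add [tcfnw,eykz] -> 6 lines: ykhnh tcfnw eykz uexs mfqx rhidp
Hunk 2: at line 1 remove [eykz,uexs] add [cwdr] -> 5 lines: ykhnh tcfnw cwdr mfqx rhidp
Hunk 3: at line 1 remove [cwdr] add [hloon,zrxhg,vmlr] -> 7 lines: ykhnh tcfnw hloon zrxhg vmlr mfqx rhidp
Hunk 4: at line 1 remove [hloon,zrxhg] add [giau,uzps] -> 7 lines: ykhnh tcfnw giau uzps vmlr mfqx rhidp
Hunk 5: at line 1 remove [giau] add [huf,ksrb,kcgq] -> 9 lines: ykhnh tcfnw huf ksrb kcgq uzps vmlr mfqx rhidp
Hunk 6: at line 4 remove [kcgq,uzps] add [wqgyb] -> 8 lines: ykhnh tcfnw huf ksrb wqgyb vmlr mfqx rhidp
Hunk 7: at line 1 remove [huf] add [noxfv] -> 8 lines: ykhnh tcfnw noxfv ksrb wqgyb vmlr mfqx rhidp
Final line 8: rhidp

Answer: rhidp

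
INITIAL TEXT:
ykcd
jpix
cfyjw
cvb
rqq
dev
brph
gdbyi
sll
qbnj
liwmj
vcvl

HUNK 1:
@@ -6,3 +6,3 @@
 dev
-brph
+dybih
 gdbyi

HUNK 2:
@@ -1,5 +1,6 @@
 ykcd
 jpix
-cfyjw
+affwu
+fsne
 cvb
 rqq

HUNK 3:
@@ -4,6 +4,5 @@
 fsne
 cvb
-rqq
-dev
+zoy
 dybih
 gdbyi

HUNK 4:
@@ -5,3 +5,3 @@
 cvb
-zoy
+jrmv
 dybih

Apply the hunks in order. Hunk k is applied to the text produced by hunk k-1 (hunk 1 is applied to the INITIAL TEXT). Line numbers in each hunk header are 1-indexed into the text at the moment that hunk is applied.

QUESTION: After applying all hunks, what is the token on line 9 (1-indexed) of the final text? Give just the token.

Hunk 1: at line 6 remove [brph] add [dybih] -> 12 lines: ykcd jpix cfyjw cvb rqq dev dybih gdbyi sll qbnj liwmj vcvl
Hunk 2: at line 1 remove [cfyjw] add [affwu,fsne] -> 13 lines: ykcd jpix affwu fsne cvb rqq dev dybih gdbyi sll qbnj liwmj vcvl
Hunk 3: at line 4 remove [rqq,dev] add [zoy] -> 12 lines: ykcd jpix affwu fsne cvb zoy dybih gdbyi sll qbnj liwmj vcvl
Hunk 4: at line 5 remove [zoy] add [jrmv] -> 12 lines: ykcd jpix affwu fsne cvb jrmv dybih gdbyi sll qbnj liwmj vcvl
Final line 9: sll

Answer: sll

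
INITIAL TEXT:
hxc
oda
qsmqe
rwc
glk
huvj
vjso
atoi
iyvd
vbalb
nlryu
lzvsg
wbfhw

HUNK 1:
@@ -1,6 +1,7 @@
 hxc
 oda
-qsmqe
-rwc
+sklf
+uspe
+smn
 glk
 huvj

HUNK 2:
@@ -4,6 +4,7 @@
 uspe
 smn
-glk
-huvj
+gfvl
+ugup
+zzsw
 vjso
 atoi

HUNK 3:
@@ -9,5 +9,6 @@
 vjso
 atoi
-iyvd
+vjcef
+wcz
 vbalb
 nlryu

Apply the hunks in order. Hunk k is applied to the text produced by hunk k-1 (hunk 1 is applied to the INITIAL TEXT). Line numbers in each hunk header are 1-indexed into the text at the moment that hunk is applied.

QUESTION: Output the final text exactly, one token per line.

Answer: hxc
oda
sklf
uspe
smn
gfvl
ugup
zzsw
vjso
atoi
vjcef
wcz
vbalb
nlryu
lzvsg
wbfhw

Derivation:
Hunk 1: at line 1 remove [qsmqe,rwc] add [sklf,uspe,smn] -> 14 lines: hxc oda sklf uspe smn glk huvj vjso atoi iyvd vbalb nlryu lzvsg wbfhw
Hunk 2: at line 4 remove [glk,huvj] add [gfvl,ugup,zzsw] -> 15 lines: hxc oda sklf uspe smn gfvl ugup zzsw vjso atoi iyvd vbalb nlryu lzvsg wbfhw
Hunk 3: at line 9 remove [iyvd] add [vjcef,wcz] -> 16 lines: hxc oda sklf uspe smn gfvl ugup zzsw vjso atoi vjcef wcz vbalb nlryu lzvsg wbfhw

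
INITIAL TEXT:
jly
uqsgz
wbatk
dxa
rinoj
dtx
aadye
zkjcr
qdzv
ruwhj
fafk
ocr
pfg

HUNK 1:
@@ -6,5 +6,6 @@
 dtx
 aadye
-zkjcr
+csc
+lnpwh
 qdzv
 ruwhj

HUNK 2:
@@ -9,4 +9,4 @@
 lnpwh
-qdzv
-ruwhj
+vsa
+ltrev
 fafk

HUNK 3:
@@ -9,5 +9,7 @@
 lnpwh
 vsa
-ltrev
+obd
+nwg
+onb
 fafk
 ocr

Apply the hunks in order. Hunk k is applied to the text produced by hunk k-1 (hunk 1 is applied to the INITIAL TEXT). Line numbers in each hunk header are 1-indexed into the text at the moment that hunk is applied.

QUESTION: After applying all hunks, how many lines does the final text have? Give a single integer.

Answer: 16

Derivation:
Hunk 1: at line 6 remove [zkjcr] add [csc,lnpwh] -> 14 lines: jly uqsgz wbatk dxa rinoj dtx aadye csc lnpwh qdzv ruwhj fafk ocr pfg
Hunk 2: at line 9 remove [qdzv,ruwhj] add [vsa,ltrev] -> 14 lines: jly uqsgz wbatk dxa rinoj dtx aadye csc lnpwh vsa ltrev fafk ocr pfg
Hunk 3: at line 9 remove [ltrev] add [obd,nwg,onb] -> 16 lines: jly uqsgz wbatk dxa rinoj dtx aadye csc lnpwh vsa obd nwg onb fafk ocr pfg
Final line count: 16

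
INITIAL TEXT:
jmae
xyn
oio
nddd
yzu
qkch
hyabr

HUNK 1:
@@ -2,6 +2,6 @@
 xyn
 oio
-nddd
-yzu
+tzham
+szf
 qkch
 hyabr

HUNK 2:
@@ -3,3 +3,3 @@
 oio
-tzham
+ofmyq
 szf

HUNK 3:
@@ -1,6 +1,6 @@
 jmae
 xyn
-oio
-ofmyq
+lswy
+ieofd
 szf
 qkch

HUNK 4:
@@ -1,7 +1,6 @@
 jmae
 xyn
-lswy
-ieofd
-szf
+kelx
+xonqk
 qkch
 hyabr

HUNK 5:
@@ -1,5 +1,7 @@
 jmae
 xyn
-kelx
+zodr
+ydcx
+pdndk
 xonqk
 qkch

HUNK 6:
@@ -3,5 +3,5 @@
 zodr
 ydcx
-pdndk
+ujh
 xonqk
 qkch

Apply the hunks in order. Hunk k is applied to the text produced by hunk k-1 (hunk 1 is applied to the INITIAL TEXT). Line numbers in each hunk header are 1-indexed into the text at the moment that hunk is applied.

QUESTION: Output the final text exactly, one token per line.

Answer: jmae
xyn
zodr
ydcx
ujh
xonqk
qkch
hyabr

Derivation:
Hunk 1: at line 2 remove [nddd,yzu] add [tzham,szf] -> 7 lines: jmae xyn oio tzham szf qkch hyabr
Hunk 2: at line 3 remove [tzham] add [ofmyq] -> 7 lines: jmae xyn oio ofmyq szf qkch hyabr
Hunk 3: at line 1 remove [oio,ofmyq] add [lswy,ieofd] -> 7 lines: jmae xyn lswy ieofd szf qkch hyabr
Hunk 4: at line 1 remove [lswy,ieofd,szf] add [kelx,xonqk] -> 6 lines: jmae xyn kelx xonqk qkch hyabr
Hunk 5: at line 1 remove [kelx] add [zodr,ydcx,pdndk] -> 8 lines: jmae xyn zodr ydcx pdndk xonqk qkch hyabr
Hunk 6: at line 3 remove [pdndk] add [ujh] -> 8 lines: jmae xyn zodr ydcx ujh xonqk qkch hyabr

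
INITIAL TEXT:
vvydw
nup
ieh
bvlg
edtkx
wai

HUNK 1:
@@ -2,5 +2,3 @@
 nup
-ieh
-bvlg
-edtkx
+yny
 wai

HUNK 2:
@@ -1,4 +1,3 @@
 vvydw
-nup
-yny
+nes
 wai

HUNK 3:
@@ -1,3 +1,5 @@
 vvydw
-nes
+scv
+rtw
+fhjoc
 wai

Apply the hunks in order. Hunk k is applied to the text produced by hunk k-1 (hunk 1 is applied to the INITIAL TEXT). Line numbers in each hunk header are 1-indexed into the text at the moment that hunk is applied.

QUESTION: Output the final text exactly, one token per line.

Hunk 1: at line 2 remove [ieh,bvlg,edtkx] add [yny] -> 4 lines: vvydw nup yny wai
Hunk 2: at line 1 remove [nup,yny] add [nes] -> 3 lines: vvydw nes wai
Hunk 3: at line 1 remove [nes] add [scv,rtw,fhjoc] -> 5 lines: vvydw scv rtw fhjoc wai

Answer: vvydw
scv
rtw
fhjoc
wai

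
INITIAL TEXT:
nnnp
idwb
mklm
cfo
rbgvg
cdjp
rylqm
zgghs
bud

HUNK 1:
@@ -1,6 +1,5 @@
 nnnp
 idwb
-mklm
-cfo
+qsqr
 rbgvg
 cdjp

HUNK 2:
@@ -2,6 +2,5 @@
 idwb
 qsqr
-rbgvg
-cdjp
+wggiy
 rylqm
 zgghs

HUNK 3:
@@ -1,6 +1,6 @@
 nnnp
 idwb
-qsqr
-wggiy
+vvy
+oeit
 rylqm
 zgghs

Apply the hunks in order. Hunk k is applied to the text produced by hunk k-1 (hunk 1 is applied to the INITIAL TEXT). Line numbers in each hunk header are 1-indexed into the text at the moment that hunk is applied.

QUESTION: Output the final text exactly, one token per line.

Hunk 1: at line 1 remove [mklm,cfo] add [qsqr] -> 8 lines: nnnp idwb qsqr rbgvg cdjp rylqm zgghs bud
Hunk 2: at line 2 remove [rbgvg,cdjp] add [wggiy] -> 7 lines: nnnp idwb qsqr wggiy rylqm zgghs bud
Hunk 3: at line 1 remove [qsqr,wggiy] add [vvy,oeit] -> 7 lines: nnnp idwb vvy oeit rylqm zgghs bud

Answer: nnnp
idwb
vvy
oeit
rylqm
zgghs
bud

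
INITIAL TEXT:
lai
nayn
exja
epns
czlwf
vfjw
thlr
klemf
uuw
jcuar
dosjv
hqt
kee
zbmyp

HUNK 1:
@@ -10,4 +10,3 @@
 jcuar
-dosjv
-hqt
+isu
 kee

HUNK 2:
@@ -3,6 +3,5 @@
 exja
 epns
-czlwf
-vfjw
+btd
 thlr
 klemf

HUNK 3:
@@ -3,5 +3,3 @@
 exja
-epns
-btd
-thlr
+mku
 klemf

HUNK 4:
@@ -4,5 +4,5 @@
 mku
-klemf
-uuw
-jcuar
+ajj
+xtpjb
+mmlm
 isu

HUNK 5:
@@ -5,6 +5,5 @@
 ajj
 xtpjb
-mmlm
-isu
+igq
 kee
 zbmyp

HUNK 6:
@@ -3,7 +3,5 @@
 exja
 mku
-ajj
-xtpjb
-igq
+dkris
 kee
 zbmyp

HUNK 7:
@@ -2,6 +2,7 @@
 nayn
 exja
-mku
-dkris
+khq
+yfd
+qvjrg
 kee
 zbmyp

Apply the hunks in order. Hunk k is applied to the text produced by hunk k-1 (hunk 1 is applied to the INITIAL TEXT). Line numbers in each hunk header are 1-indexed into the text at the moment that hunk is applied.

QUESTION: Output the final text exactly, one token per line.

Answer: lai
nayn
exja
khq
yfd
qvjrg
kee
zbmyp

Derivation:
Hunk 1: at line 10 remove [dosjv,hqt] add [isu] -> 13 lines: lai nayn exja epns czlwf vfjw thlr klemf uuw jcuar isu kee zbmyp
Hunk 2: at line 3 remove [czlwf,vfjw] add [btd] -> 12 lines: lai nayn exja epns btd thlr klemf uuw jcuar isu kee zbmyp
Hunk 3: at line 3 remove [epns,btd,thlr] add [mku] -> 10 lines: lai nayn exja mku klemf uuw jcuar isu kee zbmyp
Hunk 4: at line 4 remove [klemf,uuw,jcuar] add [ajj,xtpjb,mmlm] -> 10 lines: lai nayn exja mku ajj xtpjb mmlm isu kee zbmyp
Hunk 5: at line 5 remove [mmlm,isu] add [igq] -> 9 lines: lai nayn exja mku ajj xtpjb igq kee zbmyp
Hunk 6: at line 3 remove [ajj,xtpjb,igq] add [dkris] -> 7 lines: lai nayn exja mku dkris kee zbmyp
Hunk 7: at line 2 remove [mku,dkris] add [khq,yfd,qvjrg] -> 8 lines: lai nayn exja khq yfd qvjrg kee zbmyp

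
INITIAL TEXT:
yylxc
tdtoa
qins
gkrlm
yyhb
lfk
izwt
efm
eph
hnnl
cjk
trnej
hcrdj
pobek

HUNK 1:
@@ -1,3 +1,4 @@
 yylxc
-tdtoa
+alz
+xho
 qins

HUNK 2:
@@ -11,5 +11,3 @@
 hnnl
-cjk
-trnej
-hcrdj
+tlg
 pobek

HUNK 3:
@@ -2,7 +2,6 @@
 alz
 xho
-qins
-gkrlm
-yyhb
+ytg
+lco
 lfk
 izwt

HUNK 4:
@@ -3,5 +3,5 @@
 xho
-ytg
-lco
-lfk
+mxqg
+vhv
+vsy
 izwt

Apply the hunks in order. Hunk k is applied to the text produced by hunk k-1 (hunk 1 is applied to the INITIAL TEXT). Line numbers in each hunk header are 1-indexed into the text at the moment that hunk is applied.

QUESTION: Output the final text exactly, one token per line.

Answer: yylxc
alz
xho
mxqg
vhv
vsy
izwt
efm
eph
hnnl
tlg
pobek

Derivation:
Hunk 1: at line 1 remove [tdtoa] add [alz,xho] -> 15 lines: yylxc alz xho qins gkrlm yyhb lfk izwt efm eph hnnl cjk trnej hcrdj pobek
Hunk 2: at line 11 remove [cjk,trnej,hcrdj] add [tlg] -> 13 lines: yylxc alz xho qins gkrlm yyhb lfk izwt efm eph hnnl tlg pobek
Hunk 3: at line 2 remove [qins,gkrlm,yyhb] add [ytg,lco] -> 12 lines: yylxc alz xho ytg lco lfk izwt efm eph hnnl tlg pobek
Hunk 4: at line 3 remove [ytg,lco,lfk] add [mxqg,vhv,vsy] -> 12 lines: yylxc alz xho mxqg vhv vsy izwt efm eph hnnl tlg pobek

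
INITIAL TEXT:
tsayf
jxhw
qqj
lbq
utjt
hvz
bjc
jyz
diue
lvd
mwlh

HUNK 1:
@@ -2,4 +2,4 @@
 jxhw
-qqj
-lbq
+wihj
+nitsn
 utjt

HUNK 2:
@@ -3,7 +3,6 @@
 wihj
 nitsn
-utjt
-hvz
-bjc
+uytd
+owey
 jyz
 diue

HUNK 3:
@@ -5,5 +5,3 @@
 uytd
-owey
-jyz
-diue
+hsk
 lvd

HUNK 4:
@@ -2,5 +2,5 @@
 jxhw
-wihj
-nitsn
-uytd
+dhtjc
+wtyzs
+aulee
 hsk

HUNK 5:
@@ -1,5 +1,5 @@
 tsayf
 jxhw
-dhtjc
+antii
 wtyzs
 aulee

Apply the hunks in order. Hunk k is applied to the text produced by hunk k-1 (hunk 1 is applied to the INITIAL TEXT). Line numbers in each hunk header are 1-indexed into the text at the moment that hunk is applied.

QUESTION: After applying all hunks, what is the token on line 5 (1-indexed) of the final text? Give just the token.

Answer: aulee

Derivation:
Hunk 1: at line 2 remove [qqj,lbq] add [wihj,nitsn] -> 11 lines: tsayf jxhw wihj nitsn utjt hvz bjc jyz diue lvd mwlh
Hunk 2: at line 3 remove [utjt,hvz,bjc] add [uytd,owey] -> 10 lines: tsayf jxhw wihj nitsn uytd owey jyz diue lvd mwlh
Hunk 3: at line 5 remove [owey,jyz,diue] add [hsk] -> 8 lines: tsayf jxhw wihj nitsn uytd hsk lvd mwlh
Hunk 4: at line 2 remove [wihj,nitsn,uytd] add [dhtjc,wtyzs,aulee] -> 8 lines: tsayf jxhw dhtjc wtyzs aulee hsk lvd mwlh
Hunk 5: at line 1 remove [dhtjc] add [antii] -> 8 lines: tsayf jxhw antii wtyzs aulee hsk lvd mwlh
Final line 5: aulee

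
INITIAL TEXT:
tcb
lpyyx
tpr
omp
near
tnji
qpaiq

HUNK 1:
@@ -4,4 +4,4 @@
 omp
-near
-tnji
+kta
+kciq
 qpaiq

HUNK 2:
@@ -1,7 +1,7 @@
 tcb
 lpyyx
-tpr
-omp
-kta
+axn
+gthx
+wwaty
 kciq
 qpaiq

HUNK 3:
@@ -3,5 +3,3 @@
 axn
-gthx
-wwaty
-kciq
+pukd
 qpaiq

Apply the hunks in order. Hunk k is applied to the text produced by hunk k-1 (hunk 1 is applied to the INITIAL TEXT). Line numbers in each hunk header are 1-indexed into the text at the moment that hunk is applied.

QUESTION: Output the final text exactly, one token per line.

Hunk 1: at line 4 remove [near,tnji] add [kta,kciq] -> 7 lines: tcb lpyyx tpr omp kta kciq qpaiq
Hunk 2: at line 1 remove [tpr,omp,kta] add [axn,gthx,wwaty] -> 7 lines: tcb lpyyx axn gthx wwaty kciq qpaiq
Hunk 3: at line 3 remove [gthx,wwaty,kciq] add [pukd] -> 5 lines: tcb lpyyx axn pukd qpaiq

Answer: tcb
lpyyx
axn
pukd
qpaiq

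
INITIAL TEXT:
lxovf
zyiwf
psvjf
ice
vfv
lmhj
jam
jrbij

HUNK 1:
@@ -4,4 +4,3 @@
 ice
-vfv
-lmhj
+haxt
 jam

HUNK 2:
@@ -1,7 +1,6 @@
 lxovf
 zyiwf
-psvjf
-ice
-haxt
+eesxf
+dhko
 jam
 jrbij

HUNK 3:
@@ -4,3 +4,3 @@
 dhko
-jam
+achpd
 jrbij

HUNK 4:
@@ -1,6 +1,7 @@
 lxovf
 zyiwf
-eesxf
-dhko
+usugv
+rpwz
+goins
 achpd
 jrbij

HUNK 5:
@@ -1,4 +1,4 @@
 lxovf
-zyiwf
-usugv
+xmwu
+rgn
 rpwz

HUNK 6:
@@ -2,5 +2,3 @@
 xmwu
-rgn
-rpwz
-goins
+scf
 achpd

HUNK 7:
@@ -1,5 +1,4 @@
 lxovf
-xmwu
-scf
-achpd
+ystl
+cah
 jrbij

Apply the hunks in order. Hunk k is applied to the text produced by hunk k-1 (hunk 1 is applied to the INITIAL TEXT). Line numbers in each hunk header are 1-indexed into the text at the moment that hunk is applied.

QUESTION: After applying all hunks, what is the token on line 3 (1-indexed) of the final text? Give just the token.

Answer: cah

Derivation:
Hunk 1: at line 4 remove [vfv,lmhj] add [haxt] -> 7 lines: lxovf zyiwf psvjf ice haxt jam jrbij
Hunk 2: at line 1 remove [psvjf,ice,haxt] add [eesxf,dhko] -> 6 lines: lxovf zyiwf eesxf dhko jam jrbij
Hunk 3: at line 4 remove [jam] add [achpd] -> 6 lines: lxovf zyiwf eesxf dhko achpd jrbij
Hunk 4: at line 1 remove [eesxf,dhko] add [usugv,rpwz,goins] -> 7 lines: lxovf zyiwf usugv rpwz goins achpd jrbij
Hunk 5: at line 1 remove [zyiwf,usugv] add [xmwu,rgn] -> 7 lines: lxovf xmwu rgn rpwz goins achpd jrbij
Hunk 6: at line 2 remove [rgn,rpwz,goins] add [scf] -> 5 lines: lxovf xmwu scf achpd jrbij
Hunk 7: at line 1 remove [xmwu,scf,achpd] add [ystl,cah] -> 4 lines: lxovf ystl cah jrbij
Final line 3: cah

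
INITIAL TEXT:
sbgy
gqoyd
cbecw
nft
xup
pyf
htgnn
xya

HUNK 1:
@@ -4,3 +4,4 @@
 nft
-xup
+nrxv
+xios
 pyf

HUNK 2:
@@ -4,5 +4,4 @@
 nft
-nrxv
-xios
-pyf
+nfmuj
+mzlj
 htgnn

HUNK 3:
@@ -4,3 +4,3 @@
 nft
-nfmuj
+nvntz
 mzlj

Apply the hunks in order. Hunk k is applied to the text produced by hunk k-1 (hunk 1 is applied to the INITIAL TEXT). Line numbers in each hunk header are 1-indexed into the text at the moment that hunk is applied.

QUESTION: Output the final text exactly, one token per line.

Answer: sbgy
gqoyd
cbecw
nft
nvntz
mzlj
htgnn
xya

Derivation:
Hunk 1: at line 4 remove [xup] add [nrxv,xios] -> 9 lines: sbgy gqoyd cbecw nft nrxv xios pyf htgnn xya
Hunk 2: at line 4 remove [nrxv,xios,pyf] add [nfmuj,mzlj] -> 8 lines: sbgy gqoyd cbecw nft nfmuj mzlj htgnn xya
Hunk 3: at line 4 remove [nfmuj] add [nvntz] -> 8 lines: sbgy gqoyd cbecw nft nvntz mzlj htgnn xya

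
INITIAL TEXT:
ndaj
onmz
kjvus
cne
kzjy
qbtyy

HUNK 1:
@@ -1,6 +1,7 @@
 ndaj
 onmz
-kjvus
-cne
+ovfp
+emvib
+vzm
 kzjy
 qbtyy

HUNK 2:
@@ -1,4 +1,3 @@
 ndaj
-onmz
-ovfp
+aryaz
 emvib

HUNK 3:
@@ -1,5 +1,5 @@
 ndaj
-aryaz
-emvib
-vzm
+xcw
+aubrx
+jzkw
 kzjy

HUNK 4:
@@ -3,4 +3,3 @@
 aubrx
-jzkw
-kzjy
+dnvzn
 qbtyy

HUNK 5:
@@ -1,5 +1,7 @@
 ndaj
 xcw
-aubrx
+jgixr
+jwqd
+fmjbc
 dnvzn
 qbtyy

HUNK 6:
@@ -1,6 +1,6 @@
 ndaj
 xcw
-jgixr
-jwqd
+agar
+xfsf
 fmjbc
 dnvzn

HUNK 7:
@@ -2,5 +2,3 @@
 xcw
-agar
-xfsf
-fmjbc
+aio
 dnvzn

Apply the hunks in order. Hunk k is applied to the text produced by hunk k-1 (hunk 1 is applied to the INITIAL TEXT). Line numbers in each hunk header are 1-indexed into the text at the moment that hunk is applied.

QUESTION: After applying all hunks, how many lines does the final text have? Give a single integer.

Answer: 5

Derivation:
Hunk 1: at line 1 remove [kjvus,cne] add [ovfp,emvib,vzm] -> 7 lines: ndaj onmz ovfp emvib vzm kzjy qbtyy
Hunk 2: at line 1 remove [onmz,ovfp] add [aryaz] -> 6 lines: ndaj aryaz emvib vzm kzjy qbtyy
Hunk 3: at line 1 remove [aryaz,emvib,vzm] add [xcw,aubrx,jzkw] -> 6 lines: ndaj xcw aubrx jzkw kzjy qbtyy
Hunk 4: at line 3 remove [jzkw,kzjy] add [dnvzn] -> 5 lines: ndaj xcw aubrx dnvzn qbtyy
Hunk 5: at line 1 remove [aubrx] add [jgixr,jwqd,fmjbc] -> 7 lines: ndaj xcw jgixr jwqd fmjbc dnvzn qbtyy
Hunk 6: at line 1 remove [jgixr,jwqd] add [agar,xfsf] -> 7 lines: ndaj xcw agar xfsf fmjbc dnvzn qbtyy
Hunk 7: at line 2 remove [agar,xfsf,fmjbc] add [aio] -> 5 lines: ndaj xcw aio dnvzn qbtyy
Final line count: 5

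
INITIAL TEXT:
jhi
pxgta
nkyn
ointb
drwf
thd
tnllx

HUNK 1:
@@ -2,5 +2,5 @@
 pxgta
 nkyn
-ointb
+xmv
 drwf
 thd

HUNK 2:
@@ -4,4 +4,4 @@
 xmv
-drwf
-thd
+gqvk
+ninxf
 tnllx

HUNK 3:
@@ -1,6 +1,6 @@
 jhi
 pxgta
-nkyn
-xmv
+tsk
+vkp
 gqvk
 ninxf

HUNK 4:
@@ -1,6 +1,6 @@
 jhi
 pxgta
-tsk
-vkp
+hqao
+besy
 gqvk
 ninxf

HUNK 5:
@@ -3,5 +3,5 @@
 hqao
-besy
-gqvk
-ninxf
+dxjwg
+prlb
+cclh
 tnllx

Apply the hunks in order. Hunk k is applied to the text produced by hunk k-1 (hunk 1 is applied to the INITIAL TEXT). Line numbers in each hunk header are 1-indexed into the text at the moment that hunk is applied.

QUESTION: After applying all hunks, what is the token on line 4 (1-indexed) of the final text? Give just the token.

Hunk 1: at line 2 remove [ointb] add [xmv] -> 7 lines: jhi pxgta nkyn xmv drwf thd tnllx
Hunk 2: at line 4 remove [drwf,thd] add [gqvk,ninxf] -> 7 lines: jhi pxgta nkyn xmv gqvk ninxf tnllx
Hunk 3: at line 1 remove [nkyn,xmv] add [tsk,vkp] -> 7 lines: jhi pxgta tsk vkp gqvk ninxf tnllx
Hunk 4: at line 1 remove [tsk,vkp] add [hqao,besy] -> 7 lines: jhi pxgta hqao besy gqvk ninxf tnllx
Hunk 5: at line 3 remove [besy,gqvk,ninxf] add [dxjwg,prlb,cclh] -> 7 lines: jhi pxgta hqao dxjwg prlb cclh tnllx
Final line 4: dxjwg

Answer: dxjwg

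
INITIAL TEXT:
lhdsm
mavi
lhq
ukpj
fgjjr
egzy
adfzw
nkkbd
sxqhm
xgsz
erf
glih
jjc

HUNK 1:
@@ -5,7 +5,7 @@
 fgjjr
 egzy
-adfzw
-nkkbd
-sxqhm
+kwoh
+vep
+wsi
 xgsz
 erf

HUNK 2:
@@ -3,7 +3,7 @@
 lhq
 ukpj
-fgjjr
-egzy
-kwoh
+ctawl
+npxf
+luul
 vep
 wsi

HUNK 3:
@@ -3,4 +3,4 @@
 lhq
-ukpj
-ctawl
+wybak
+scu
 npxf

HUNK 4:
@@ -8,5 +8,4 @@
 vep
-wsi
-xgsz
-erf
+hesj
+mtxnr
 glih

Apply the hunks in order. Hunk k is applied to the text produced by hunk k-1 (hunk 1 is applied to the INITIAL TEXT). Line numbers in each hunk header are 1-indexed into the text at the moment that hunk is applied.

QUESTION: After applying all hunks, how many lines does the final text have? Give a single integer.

Answer: 12

Derivation:
Hunk 1: at line 5 remove [adfzw,nkkbd,sxqhm] add [kwoh,vep,wsi] -> 13 lines: lhdsm mavi lhq ukpj fgjjr egzy kwoh vep wsi xgsz erf glih jjc
Hunk 2: at line 3 remove [fgjjr,egzy,kwoh] add [ctawl,npxf,luul] -> 13 lines: lhdsm mavi lhq ukpj ctawl npxf luul vep wsi xgsz erf glih jjc
Hunk 3: at line 3 remove [ukpj,ctawl] add [wybak,scu] -> 13 lines: lhdsm mavi lhq wybak scu npxf luul vep wsi xgsz erf glih jjc
Hunk 4: at line 8 remove [wsi,xgsz,erf] add [hesj,mtxnr] -> 12 lines: lhdsm mavi lhq wybak scu npxf luul vep hesj mtxnr glih jjc
Final line count: 12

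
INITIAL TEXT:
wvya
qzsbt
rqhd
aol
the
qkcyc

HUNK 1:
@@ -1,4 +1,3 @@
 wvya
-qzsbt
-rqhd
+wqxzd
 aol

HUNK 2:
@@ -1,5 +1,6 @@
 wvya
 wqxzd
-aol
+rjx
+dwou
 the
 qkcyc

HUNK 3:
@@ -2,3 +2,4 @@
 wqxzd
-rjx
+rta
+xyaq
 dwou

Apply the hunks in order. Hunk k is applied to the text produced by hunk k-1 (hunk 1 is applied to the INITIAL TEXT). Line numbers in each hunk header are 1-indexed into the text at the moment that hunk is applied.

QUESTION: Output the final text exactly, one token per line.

Answer: wvya
wqxzd
rta
xyaq
dwou
the
qkcyc

Derivation:
Hunk 1: at line 1 remove [qzsbt,rqhd] add [wqxzd] -> 5 lines: wvya wqxzd aol the qkcyc
Hunk 2: at line 1 remove [aol] add [rjx,dwou] -> 6 lines: wvya wqxzd rjx dwou the qkcyc
Hunk 3: at line 2 remove [rjx] add [rta,xyaq] -> 7 lines: wvya wqxzd rta xyaq dwou the qkcyc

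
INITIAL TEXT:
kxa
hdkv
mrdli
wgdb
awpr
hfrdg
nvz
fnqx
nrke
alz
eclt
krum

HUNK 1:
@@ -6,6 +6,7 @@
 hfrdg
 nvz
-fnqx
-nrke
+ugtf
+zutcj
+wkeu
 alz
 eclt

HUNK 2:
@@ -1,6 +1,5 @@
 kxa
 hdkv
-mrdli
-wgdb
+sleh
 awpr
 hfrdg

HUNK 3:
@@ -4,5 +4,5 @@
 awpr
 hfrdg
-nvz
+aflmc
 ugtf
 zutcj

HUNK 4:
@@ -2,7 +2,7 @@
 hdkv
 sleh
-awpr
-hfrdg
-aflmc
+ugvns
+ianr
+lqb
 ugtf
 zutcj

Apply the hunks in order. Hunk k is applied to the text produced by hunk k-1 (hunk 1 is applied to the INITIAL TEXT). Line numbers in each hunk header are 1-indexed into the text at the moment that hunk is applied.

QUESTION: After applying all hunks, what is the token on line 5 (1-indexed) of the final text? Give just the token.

Hunk 1: at line 6 remove [fnqx,nrke] add [ugtf,zutcj,wkeu] -> 13 lines: kxa hdkv mrdli wgdb awpr hfrdg nvz ugtf zutcj wkeu alz eclt krum
Hunk 2: at line 1 remove [mrdli,wgdb] add [sleh] -> 12 lines: kxa hdkv sleh awpr hfrdg nvz ugtf zutcj wkeu alz eclt krum
Hunk 3: at line 4 remove [nvz] add [aflmc] -> 12 lines: kxa hdkv sleh awpr hfrdg aflmc ugtf zutcj wkeu alz eclt krum
Hunk 4: at line 2 remove [awpr,hfrdg,aflmc] add [ugvns,ianr,lqb] -> 12 lines: kxa hdkv sleh ugvns ianr lqb ugtf zutcj wkeu alz eclt krum
Final line 5: ianr

Answer: ianr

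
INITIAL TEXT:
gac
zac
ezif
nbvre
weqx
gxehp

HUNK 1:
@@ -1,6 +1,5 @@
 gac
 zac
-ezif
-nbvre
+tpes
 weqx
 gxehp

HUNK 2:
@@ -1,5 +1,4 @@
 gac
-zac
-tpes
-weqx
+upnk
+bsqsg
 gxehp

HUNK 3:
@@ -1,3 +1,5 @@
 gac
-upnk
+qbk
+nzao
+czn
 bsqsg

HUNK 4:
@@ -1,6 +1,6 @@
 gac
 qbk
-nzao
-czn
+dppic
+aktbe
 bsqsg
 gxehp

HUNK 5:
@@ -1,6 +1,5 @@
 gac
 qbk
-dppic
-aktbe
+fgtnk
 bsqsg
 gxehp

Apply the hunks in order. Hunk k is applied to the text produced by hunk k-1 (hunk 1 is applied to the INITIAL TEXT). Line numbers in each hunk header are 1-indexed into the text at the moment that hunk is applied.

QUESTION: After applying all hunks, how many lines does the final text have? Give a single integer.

Answer: 5

Derivation:
Hunk 1: at line 1 remove [ezif,nbvre] add [tpes] -> 5 lines: gac zac tpes weqx gxehp
Hunk 2: at line 1 remove [zac,tpes,weqx] add [upnk,bsqsg] -> 4 lines: gac upnk bsqsg gxehp
Hunk 3: at line 1 remove [upnk] add [qbk,nzao,czn] -> 6 lines: gac qbk nzao czn bsqsg gxehp
Hunk 4: at line 1 remove [nzao,czn] add [dppic,aktbe] -> 6 lines: gac qbk dppic aktbe bsqsg gxehp
Hunk 5: at line 1 remove [dppic,aktbe] add [fgtnk] -> 5 lines: gac qbk fgtnk bsqsg gxehp
Final line count: 5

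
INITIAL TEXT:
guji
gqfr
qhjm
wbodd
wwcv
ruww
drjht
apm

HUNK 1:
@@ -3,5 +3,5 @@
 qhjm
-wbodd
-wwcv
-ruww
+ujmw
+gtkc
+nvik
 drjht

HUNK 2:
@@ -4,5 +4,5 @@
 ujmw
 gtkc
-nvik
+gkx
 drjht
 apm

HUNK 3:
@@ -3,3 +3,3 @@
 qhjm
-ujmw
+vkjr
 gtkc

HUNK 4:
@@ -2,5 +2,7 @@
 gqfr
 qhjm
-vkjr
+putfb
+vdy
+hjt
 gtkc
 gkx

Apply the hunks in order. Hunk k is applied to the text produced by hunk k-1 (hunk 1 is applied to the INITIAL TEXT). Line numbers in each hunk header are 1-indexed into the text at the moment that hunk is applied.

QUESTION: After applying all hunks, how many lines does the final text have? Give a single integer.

Answer: 10

Derivation:
Hunk 1: at line 3 remove [wbodd,wwcv,ruww] add [ujmw,gtkc,nvik] -> 8 lines: guji gqfr qhjm ujmw gtkc nvik drjht apm
Hunk 2: at line 4 remove [nvik] add [gkx] -> 8 lines: guji gqfr qhjm ujmw gtkc gkx drjht apm
Hunk 3: at line 3 remove [ujmw] add [vkjr] -> 8 lines: guji gqfr qhjm vkjr gtkc gkx drjht apm
Hunk 4: at line 2 remove [vkjr] add [putfb,vdy,hjt] -> 10 lines: guji gqfr qhjm putfb vdy hjt gtkc gkx drjht apm
Final line count: 10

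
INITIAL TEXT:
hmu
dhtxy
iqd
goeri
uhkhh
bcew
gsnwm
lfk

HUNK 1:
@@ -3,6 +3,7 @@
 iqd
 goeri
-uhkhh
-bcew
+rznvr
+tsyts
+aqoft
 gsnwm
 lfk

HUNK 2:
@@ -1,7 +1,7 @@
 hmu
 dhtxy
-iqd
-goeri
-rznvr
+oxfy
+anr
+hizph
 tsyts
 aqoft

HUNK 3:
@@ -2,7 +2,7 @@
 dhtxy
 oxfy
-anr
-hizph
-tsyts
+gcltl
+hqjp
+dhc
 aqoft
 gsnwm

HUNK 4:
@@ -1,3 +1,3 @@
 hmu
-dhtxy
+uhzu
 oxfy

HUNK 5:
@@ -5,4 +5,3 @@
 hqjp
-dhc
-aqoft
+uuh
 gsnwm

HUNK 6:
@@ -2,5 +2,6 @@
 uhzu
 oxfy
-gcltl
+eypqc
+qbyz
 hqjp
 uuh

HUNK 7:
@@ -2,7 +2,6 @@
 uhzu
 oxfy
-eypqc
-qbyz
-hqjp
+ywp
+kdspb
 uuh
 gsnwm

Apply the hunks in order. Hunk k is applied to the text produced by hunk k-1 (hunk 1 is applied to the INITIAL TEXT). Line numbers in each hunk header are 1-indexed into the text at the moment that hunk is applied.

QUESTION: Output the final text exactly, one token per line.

Answer: hmu
uhzu
oxfy
ywp
kdspb
uuh
gsnwm
lfk

Derivation:
Hunk 1: at line 3 remove [uhkhh,bcew] add [rznvr,tsyts,aqoft] -> 9 lines: hmu dhtxy iqd goeri rznvr tsyts aqoft gsnwm lfk
Hunk 2: at line 1 remove [iqd,goeri,rznvr] add [oxfy,anr,hizph] -> 9 lines: hmu dhtxy oxfy anr hizph tsyts aqoft gsnwm lfk
Hunk 3: at line 2 remove [anr,hizph,tsyts] add [gcltl,hqjp,dhc] -> 9 lines: hmu dhtxy oxfy gcltl hqjp dhc aqoft gsnwm lfk
Hunk 4: at line 1 remove [dhtxy] add [uhzu] -> 9 lines: hmu uhzu oxfy gcltl hqjp dhc aqoft gsnwm lfk
Hunk 5: at line 5 remove [dhc,aqoft] add [uuh] -> 8 lines: hmu uhzu oxfy gcltl hqjp uuh gsnwm lfk
Hunk 6: at line 2 remove [gcltl] add [eypqc,qbyz] -> 9 lines: hmu uhzu oxfy eypqc qbyz hqjp uuh gsnwm lfk
Hunk 7: at line 2 remove [eypqc,qbyz,hqjp] add [ywp,kdspb] -> 8 lines: hmu uhzu oxfy ywp kdspb uuh gsnwm lfk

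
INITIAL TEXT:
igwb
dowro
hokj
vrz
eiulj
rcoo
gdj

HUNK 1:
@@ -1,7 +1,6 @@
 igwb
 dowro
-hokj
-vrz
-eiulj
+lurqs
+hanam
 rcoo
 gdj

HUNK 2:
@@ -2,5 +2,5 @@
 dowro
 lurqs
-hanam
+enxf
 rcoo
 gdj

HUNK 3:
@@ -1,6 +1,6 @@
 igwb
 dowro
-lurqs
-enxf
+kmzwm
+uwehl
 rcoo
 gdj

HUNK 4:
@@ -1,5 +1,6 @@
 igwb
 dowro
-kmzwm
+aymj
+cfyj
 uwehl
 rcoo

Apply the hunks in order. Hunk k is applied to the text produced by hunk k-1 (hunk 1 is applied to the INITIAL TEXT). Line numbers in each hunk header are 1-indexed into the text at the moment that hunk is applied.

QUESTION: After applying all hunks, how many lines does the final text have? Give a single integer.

Hunk 1: at line 1 remove [hokj,vrz,eiulj] add [lurqs,hanam] -> 6 lines: igwb dowro lurqs hanam rcoo gdj
Hunk 2: at line 2 remove [hanam] add [enxf] -> 6 lines: igwb dowro lurqs enxf rcoo gdj
Hunk 3: at line 1 remove [lurqs,enxf] add [kmzwm,uwehl] -> 6 lines: igwb dowro kmzwm uwehl rcoo gdj
Hunk 4: at line 1 remove [kmzwm] add [aymj,cfyj] -> 7 lines: igwb dowro aymj cfyj uwehl rcoo gdj
Final line count: 7

Answer: 7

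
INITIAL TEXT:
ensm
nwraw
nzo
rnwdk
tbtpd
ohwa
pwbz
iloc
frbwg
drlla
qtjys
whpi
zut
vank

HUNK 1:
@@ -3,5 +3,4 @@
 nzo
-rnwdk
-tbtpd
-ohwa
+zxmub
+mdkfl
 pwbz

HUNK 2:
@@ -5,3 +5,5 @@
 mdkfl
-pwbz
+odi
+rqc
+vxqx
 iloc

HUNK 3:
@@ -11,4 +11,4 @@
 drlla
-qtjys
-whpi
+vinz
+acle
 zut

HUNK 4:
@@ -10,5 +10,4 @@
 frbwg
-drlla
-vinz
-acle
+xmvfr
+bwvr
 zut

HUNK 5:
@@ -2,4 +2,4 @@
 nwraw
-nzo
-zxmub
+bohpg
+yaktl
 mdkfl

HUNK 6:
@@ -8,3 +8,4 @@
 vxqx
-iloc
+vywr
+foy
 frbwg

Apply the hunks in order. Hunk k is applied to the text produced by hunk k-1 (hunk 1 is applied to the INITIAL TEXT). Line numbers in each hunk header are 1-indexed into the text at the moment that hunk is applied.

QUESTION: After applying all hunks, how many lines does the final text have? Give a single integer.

Hunk 1: at line 3 remove [rnwdk,tbtpd,ohwa] add [zxmub,mdkfl] -> 13 lines: ensm nwraw nzo zxmub mdkfl pwbz iloc frbwg drlla qtjys whpi zut vank
Hunk 2: at line 5 remove [pwbz] add [odi,rqc,vxqx] -> 15 lines: ensm nwraw nzo zxmub mdkfl odi rqc vxqx iloc frbwg drlla qtjys whpi zut vank
Hunk 3: at line 11 remove [qtjys,whpi] add [vinz,acle] -> 15 lines: ensm nwraw nzo zxmub mdkfl odi rqc vxqx iloc frbwg drlla vinz acle zut vank
Hunk 4: at line 10 remove [drlla,vinz,acle] add [xmvfr,bwvr] -> 14 lines: ensm nwraw nzo zxmub mdkfl odi rqc vxqx iloc frbwg xmvfr bwvr zut vank
Hunk 5: at line 2 remove [nzo,zxmub] add [bohpg,yaktl] -> 14 lines: ensm nwraw bohpg yaktl mdkfl odi rqc vxqx iloc frbwg xmvfr bwvr zut vank
Hunk 6: at line 8 remove [iloc] add [vywr,foy] -> 15 lines: ensm nwraw bohpg yaktl mdkfl odi rqc vxqx vywr foy frbwg xmvfr bwvr zut vank
Final line count: 15

Answer: 15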